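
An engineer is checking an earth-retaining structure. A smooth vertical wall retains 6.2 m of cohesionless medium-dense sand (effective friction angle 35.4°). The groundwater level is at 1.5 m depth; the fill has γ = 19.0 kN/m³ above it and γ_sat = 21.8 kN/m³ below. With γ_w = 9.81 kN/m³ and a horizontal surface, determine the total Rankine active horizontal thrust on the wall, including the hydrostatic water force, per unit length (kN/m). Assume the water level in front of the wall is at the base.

K_a = tan²(45° − φ/2) = 0.2664.
γ' = 21.8 − 9.81 = 11.99 kN/m³. Depth below WT = 4.7 m.
σ'_h at WT = K_a γ d_w = 7.592 kPa; at base = 7.592 + K_a γ' × 4.7 = 22.60 kPa.
P₁ (0–1.5 m) = ½×7.592×1.5 = 5.694. P₂ (1.5–6.2 m) = ½(7.592+22.60)×4.7 = 70.96.
P_w = ½ γ_w h₂² = 0.5×9.81×4.7² = 108.4. Total = 5.694+70.96+108.4 = 185.0 kN/m.

185 kN/m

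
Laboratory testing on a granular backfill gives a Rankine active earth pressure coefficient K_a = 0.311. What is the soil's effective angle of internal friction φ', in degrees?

31.7°

K_a = tan²(45° − φ/2) ⇒ 45° − φ/2 = arctan(√0.311) = 29.15°.
φ = 2(45° − 29.15°) = 31.71°.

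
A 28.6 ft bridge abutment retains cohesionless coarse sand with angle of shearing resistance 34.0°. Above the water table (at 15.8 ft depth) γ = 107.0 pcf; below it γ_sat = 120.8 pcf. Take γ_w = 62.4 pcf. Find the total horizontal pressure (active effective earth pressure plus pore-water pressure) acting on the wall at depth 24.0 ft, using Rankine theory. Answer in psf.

K_a = (1 − sin φ)/(1 + sin φ) = 0.2827.
γ' = 120.8 − 62.4 = 58.40 pcf.
Effective vertical stress at 24.0 ft: σ'_v = 107.0×15.8 + 58.40×8.20 = 2169 psf.
σ'_h = K_a σ'_v = 0.2827 × 2169 = 613.3 psf; u = γ_w × 8.20 = 511.7 psf.
Total σ_h = 613.3 + 511.7 = 1125 psf.

1130 psf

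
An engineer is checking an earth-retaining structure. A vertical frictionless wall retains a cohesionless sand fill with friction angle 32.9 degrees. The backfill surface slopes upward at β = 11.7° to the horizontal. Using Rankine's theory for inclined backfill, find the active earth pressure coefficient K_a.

K_a = cos β · (cos β − √(cos²β − cos²φ)) / (cos β + √(cos²β − cos²φ)).
cos β = 0.9792, cos φ = 0.8396, √(cos²β − cos²φ) = 0.5039.
K_a = 0.9792 × (0.9792 − 0.5039)/(0.9792 + 0.5039) = 0.3138.

0.314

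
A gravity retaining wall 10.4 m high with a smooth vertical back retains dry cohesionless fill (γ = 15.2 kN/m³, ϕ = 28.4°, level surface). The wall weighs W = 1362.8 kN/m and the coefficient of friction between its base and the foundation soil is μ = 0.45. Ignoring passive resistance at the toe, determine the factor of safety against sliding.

K_a = tan²(45° − 28.4°/2) = 0.3554.
P_a = ½K_aγH² = 0.5×0.3554×15.2×10.4² = 292.1 kN/m, acting at H/3 = 3.467 m above the base.
FS_sliding = μW / P_a = 0.45×1362.8 / 292.1 = 2.099.

2.10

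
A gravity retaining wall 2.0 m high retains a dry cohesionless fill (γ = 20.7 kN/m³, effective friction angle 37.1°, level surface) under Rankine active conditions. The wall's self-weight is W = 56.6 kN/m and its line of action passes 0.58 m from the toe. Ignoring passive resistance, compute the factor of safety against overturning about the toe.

K_a = tan²(45° − 37.1°/2) = 0.2475.
P_a = ½K_aγH² = 0.5×0.2475×20.7×2.0² = 10.25 kN/m, acting at H/3 = 0.6667 m above the base.
Overturning moment M_o = P_a × H/3 = 10.25 × 0.6667 = 6.831.
Resisting moment M_r = W × 0.58 = 56.6 × 0.58 = 32.83.
FS_overturning = M_r/M_o = 32.83/6.831 = 4.806.

4.81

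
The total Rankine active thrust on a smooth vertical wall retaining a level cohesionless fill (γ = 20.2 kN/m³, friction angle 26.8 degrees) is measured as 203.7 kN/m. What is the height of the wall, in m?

7.30 m

K_a = 0.3785. P_a = ½ K_a γ H² ⇒ H = √(2P_a/(K_a γ)).
H = √(2×203.7/(0.3785×20.2)) = 7.300 m.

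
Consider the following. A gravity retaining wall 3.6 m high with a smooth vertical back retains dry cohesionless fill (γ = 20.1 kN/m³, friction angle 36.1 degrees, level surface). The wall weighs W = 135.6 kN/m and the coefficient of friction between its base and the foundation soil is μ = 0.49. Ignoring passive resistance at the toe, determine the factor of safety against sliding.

K_a = tan²(45° − 36.1°/2) = 0.2585.
P_a = ½K_aγH² = 0.5×0.2585×20.1×3.6² = 33.67 kN/m, acting at H/3 = 1.200 m above the base.
FS_sliding = μW / P_a = 0.49×135.6 / 33.67 = 1.973.

1.97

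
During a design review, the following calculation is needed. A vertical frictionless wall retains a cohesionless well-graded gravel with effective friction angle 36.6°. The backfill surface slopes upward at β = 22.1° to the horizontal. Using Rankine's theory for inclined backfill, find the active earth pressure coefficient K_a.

0.309

K_a = cos β · (cos β − √(cos²β − cos²φ)) / (cos β + √(cos²β − cos²φ)).
cos β = 0.9265, cos φ = 0.8028, √(cos²β − cos²φ) = 0.4625.
K_a = 0.9265 × (0.9265 − 0.4625)/(0.9265 + 0.4625) = 0.3095.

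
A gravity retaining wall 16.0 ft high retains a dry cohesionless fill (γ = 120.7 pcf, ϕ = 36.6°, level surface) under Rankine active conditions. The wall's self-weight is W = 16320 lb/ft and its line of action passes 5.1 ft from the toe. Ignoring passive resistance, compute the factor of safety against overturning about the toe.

K_a = tan²(45° − 36.6°/2) = 0.2530.
P_a = ½K_aγH² = 0.5×0.2530×120.7×16.0² = 3908 lb/ft, acting at H/3 = 5.333 ft above the base.
Overturning moment M_o = P_a × H/3 = 3908 × 5.333 = 20840.
Resisting moment M_r = W × 5.1 = 16320 × 5.1 = 83230.
FS_overturning = M_r/M_o = 83230/20840 = 3.993.

3.99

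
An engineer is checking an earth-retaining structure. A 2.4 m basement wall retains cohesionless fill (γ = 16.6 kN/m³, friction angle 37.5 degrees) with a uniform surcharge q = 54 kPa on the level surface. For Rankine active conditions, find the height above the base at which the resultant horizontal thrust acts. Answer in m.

1.09 m

K_a = 0.2432.
Triangular part P₁ = ½K_aγH² = 11.63 at H/3 = 0.8000 m; rectangular part P₂ = K_a q H = 31.52 at H/2 = 1.200 m.
ȳ = (P₁·0.8000 + P₂·1.200)/(P₁+P₂) = 1.092 m.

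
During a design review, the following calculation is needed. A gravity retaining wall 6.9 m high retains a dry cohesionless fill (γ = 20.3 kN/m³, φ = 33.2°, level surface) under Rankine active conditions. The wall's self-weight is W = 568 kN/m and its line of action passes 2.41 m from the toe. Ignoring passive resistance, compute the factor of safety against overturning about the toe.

4.21

K_a = tan²(45° − 33.2°/2) = 0.2924.
P_a = ½K_aγH² = 0.5×0.2924×20.3×6.9² = 141.3 kN/m, acting at H/3 = 2.300 m above the base.
Overturning moment M_o = P_a × H/3 = 141.3 × 2.300 = 324.9.
Resisting moment M_r = W × 2.41 = 568 × 2.41 = 1369.
FS_overturning = M_r/M_o = 1369/324.9 = 4.213.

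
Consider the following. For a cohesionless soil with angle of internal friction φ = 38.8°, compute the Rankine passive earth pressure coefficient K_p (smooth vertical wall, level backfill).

K_p = (1 + sin φ)/(1 − sin φ) = tan²(45° + 38.8°/2) = 4.356.

4.36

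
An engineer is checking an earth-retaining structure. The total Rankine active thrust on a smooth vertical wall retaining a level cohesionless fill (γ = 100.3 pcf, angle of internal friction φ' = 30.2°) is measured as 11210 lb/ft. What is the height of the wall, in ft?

26.0 ft

K_a = 0.3307. P_a = ½ K_a γ H² ⇒ H = √(2P_a/(K_a γ)).
H = √(2×11210/(0.3307×100.3)) = 26.00 ft.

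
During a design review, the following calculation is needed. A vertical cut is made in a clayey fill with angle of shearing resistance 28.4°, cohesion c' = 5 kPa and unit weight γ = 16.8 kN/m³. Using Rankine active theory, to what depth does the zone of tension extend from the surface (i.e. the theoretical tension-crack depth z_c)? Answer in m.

0.999 m

K_a = tan²(45° − 28.4°/2) = 0.3554; √K_a = 0.5961.
The active pressure is zero where K_a γ z = 2c√K_a, so z_c = 2c/(γ√K_a) = 2×5/(16.8×0.5961) = 0.9985 m.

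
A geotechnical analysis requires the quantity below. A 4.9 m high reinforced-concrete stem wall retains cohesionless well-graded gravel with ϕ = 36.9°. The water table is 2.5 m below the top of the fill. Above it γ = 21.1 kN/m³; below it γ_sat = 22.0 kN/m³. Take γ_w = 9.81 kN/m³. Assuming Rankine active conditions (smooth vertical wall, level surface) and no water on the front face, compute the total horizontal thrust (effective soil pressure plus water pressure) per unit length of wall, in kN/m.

85.1 kN/m

K_a = tan²(45° − φ/2) = 0.2497.
γ' = 22.0 − 9.81 = 12.19 kN/m³. Depth below WT = 2.4 m.
σ'_h at WT = K_a γ d_w = 13.17 kPa; at base = 13.17 + K_a γ' × 2.4 = 20.47 kPa.
P₁ (0–2.5 m) = ½×13.17×2.5 = 16.46. P₂ (2.5–4.9 m) = ½(13.17+20.47)×2.4 = 40.37.
P_w = ½ γ_w h₂² = 0.5×9.81×2.4² = 28.25. Total = 16.46+40.37+28.25 = 85.09 kN/m.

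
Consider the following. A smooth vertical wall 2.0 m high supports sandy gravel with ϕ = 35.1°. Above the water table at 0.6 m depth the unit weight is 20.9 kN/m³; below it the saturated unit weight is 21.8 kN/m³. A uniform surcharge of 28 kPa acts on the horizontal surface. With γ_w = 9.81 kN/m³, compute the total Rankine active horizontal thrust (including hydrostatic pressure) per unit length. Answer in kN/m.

33.6 kN/m

K_a = tan²(45° − φ/2) = 0.2698.
γ' = 21.8 − 9.81 = 11.99 kN/m³. h₂ = H − d_w = 1.4 m.
σ'_h: at surface K_a·q = 7.555; at WT K_a(q+γd_w) = 10.94; at base K_a(q+γd_w+γ'h₂) = 15.47 kPa.
P₁ = ½(7.555+10.94)×0.6 = 5.548; P₂ = ½(10.94+15.47)×1.4 = 18.49; P_w = ½γ_w h₂² = 9.614.
Total = 5.548+18.49+9.614 = 33.65 kN/m.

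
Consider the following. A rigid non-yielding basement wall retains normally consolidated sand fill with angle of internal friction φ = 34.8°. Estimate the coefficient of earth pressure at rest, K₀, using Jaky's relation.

0.429

K₀ = 1 − sin φ' = 1 − sin 34.8° = 0.4293.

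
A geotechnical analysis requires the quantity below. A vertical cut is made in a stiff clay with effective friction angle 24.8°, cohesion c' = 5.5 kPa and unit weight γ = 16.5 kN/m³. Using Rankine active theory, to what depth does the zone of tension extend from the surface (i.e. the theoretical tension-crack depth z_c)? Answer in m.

1.04 m

K_a = tan²(45° − 24.8°/2) = 0.4090; √K_a = 0.6395.
The active pressure is zero where K_a γ z = 2c√K_a, so z_c = 2c/(γ√K_a) = 2×5.5/(16.5×0.6395) = 1.042 m.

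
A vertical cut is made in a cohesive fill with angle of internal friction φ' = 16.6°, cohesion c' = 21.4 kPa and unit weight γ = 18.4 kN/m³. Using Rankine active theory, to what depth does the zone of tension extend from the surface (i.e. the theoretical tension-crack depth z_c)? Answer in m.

3.12 m

K_a = tan²(45° − 16.6°/2) = 0.5556; √K_a = 0.7454.
The active pressure is zero where K_a γ z = 2c√K_a, so z_c = 2c/(γ√K_a) = 2×21.4/(18.4×0.7454) = 3.121 m.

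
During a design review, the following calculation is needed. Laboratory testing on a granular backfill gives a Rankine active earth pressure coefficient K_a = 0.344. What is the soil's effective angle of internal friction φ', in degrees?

29.2°

K_a = tan²(45° − φ/2) ⇒ 45° − φ/2 = arctan(√0.344) = 30.39°.
φ = 2(45° − 30.39°) = 29.22°.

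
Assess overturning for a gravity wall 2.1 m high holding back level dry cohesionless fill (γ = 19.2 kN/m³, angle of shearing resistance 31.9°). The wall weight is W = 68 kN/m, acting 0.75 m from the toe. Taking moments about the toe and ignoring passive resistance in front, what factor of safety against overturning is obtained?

5.58

K_a = tan²(45° − 31.9°/2) = 0.3085.
P_a = ½K_aγH² = 0.5×0.3085×19.2×2.1² = 13.06 kN/m, acting at H/3 = 0.7000 m above the base.
Overturning moment M_o = P_a × H/3 = 13.06 × 0.7000 = 9.143.
Resisting moment M_r = W × 0.75 = 68 × 0.75 = 51.00.
FS_overturning = M_r/M_o = 51.00/9.143 = 5.578.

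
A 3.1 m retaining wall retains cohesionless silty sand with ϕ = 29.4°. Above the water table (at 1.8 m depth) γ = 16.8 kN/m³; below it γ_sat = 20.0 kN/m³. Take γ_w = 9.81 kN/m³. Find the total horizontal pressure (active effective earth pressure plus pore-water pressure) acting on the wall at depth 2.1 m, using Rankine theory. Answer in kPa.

14.3 kPa

K_a = (1 − sin φ)/(1 + sin φ) = 0.3415.
γ' = 20.0 − 9.81 = 10.19 kN/m³.
Effective vertical stress at 2.1 m: σ'_v = 16.8×1.8 + 10.19×0.300 = 33.30 kPa.
σ'_h = K_a σ'_v = 0.3415 × 33.30 = 11.37 kPa; u = γ_w × 0.300 = 2.943 kPa.
Total σ_h = 11.37 + 2.943 = 14.31 kPa.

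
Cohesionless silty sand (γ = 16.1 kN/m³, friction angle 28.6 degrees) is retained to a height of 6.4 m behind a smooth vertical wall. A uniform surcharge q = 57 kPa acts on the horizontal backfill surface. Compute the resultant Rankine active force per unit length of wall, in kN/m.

K_a = tan²(45° − φ/2) = 0.3525.
Soil triangle: ½ K_a γ H² = 0.5×0.3525×16.1×6.4² = 116.2 kN/m.
Surcharge rectangle: K_a q H = 0.3525×57×6.4 = 128.6 kN/m.
Total = 116.2 + 128.6 = 244.9 kN/m.

245 kN/m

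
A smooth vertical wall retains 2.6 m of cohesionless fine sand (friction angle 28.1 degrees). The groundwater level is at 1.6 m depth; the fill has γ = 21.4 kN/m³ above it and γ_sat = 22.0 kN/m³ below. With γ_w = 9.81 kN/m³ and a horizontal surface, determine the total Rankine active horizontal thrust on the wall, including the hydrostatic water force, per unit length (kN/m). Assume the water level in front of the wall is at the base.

K_a = tan²(45° − φ/2) = 0.3596.
γ' = 22.0 − 9.81 = 12.19 kN/m³. Depth below WT = 1.0 m.
σ'_h at WT = K_a γ d_w = 12.31 kPa; at base = 12.31 + K_a γ' × 1.0 = 16.70 kPa.
P₁ (0–1.6 m) = ½×12.31×1.6 = 9.850. P₂ (1.6–2.6 m) = ½(12.31+16.70)×1.0 = 14.50.
P_w = ½ γ_w h₂² = 0.5×9.81×1.0² = 4.905. Total = 9.850+14.50+4.905 = 29.26 kN/m.

29.3 kN/m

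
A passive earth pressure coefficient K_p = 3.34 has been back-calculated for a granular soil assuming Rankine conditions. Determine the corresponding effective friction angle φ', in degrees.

32.6°

K_p = (1+sin φ)/(1−sin φ) ⇒ sin φ = (K_p − 1)/(K_p + 1) = 0.5392.
φ = arcsin(0.5392) = 32.63°.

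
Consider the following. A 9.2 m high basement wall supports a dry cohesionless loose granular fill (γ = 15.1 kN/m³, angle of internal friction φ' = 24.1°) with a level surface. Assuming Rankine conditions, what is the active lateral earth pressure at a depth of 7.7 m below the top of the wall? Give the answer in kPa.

K_a = (1 − sin φ)/(1 + sin φ) = 0.4201.
σ_h = K_a γ z = 0.4201 × 15.1 × 7.7 = 48.85 kPa.

48.8 kPa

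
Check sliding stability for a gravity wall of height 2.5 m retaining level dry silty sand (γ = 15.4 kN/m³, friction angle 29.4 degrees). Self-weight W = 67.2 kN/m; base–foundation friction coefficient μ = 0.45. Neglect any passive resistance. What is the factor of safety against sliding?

1.84

K_a = tan²(45° − 29.4°/2) = 0.3415.
P_a = ½K_aγH² = 0.5×0.3415×15.4×2.5² = 16.43 kN/m, acting at H/3 = 0.8333 m above the base.
FS_sliding = μW / P_a = 0.45×67.2 / 16.43 = 1.840.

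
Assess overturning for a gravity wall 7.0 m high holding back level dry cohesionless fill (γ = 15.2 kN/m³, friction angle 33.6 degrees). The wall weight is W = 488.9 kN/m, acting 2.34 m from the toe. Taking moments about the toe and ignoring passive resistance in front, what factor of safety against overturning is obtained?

4.58

K_a = tan²(45° − 33.6°/2) = 0.2875.
P_a = ½K_aγH² = 0.5×0.2875×15.2×7.0² = 107.1 kN/m, acting at H/3 = 2.333 m above the base.
Overturning moment M_o = P_a × H/3 = 107.1 × 2.333 = 249.8.
Resisting moment M_r = W × 2.34 = 488.9 × 2.34 = 1144.
FS_overturning = M_r/M_o = 1144/249.8 = 4.579.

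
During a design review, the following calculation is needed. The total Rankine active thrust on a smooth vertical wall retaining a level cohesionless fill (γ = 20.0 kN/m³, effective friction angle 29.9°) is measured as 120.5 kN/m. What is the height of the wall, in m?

6.00 m

K_a = 0.3347. P_a = ½ K_a γ H² ⇒ H = √(2P_a/(K_a γ)).
H = √(2×120.5/(0.3347×20.0)) = 6.000 m.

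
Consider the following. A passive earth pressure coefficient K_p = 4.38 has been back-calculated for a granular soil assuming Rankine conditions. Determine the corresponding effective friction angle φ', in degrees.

K_p = (1+sin φ)/(1−sin φ) ⇒ sin φ = (K_p − 1)/(K_p + 1) = 0.6283.
φ = arcsin(0.6283) = 38.92°.

38.9°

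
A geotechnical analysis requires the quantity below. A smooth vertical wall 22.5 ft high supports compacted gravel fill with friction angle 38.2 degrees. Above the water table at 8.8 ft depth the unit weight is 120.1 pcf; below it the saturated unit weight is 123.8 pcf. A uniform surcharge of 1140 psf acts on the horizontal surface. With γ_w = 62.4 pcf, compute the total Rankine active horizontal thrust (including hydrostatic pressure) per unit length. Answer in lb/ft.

K_a = tan²(45° − φ/2) = 0.2358.
γ' = 123.8 − 62.4 = 61.40 pcf. h₂ = H − d_w = 13.7 ft.
σ'_h: at surface K_a·q = 268.8; at WT K_a(q+γd_w) = 518.0; at base K_a(q+γd_w+γ'h₂) = 716.3 psf.
P₁ = ½(268.8+518.0)×8.8 = 3462; P₂ = ½(518.0+716.3)×13.7 = 8455; P_w = ½γ_w h₂² = 5856.
Total = 3462+8455+5856 = 17770 lb/ft.

17800 lb/ft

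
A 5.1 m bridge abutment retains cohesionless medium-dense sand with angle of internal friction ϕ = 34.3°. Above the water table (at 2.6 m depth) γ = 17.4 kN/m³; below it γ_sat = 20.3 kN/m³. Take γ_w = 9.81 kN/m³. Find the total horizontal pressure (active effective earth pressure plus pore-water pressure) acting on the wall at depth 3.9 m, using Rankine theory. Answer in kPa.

29.2 kPa

K_a = (1 − sin φ)/(1 + sin φ) = 0.2792.
γ' = 20.3 − 9.81 = 10.49 kN/m³.
Effective vertical stress at 3.9 m: σ'_v = 17.4×2.6 + 10.49×1.30 = 58.88 kPa.
σ'_h = K_a σ'_v = 0.2792 × 58.88 = 16.44 kPa; u = γ_w × 1.30 = 12.75 kPa.
Total σ_h = 16.44 + 12.75 = 29.19 kPa.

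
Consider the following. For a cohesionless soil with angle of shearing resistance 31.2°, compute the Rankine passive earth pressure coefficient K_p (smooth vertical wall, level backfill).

K_p = (1 + sin φ)/(1 − sin φ) = tan²(45° + 31.2°/2) = 3.150.

3.15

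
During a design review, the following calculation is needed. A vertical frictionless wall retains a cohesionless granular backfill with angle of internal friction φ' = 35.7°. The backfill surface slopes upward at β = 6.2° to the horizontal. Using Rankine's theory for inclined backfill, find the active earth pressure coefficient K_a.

0.267

K_a = cos β · (cos β − √(cos²β − cos²φ)) / (cos β + √(cos²β − cos²φ)).
cos β = 0.9942, cos φ = 0.8121, √(cos²β − cos²φ) = 0.5735.
K_a = 0.9942 × (0.9942 − 0.5735)/(0.9942 + 0.5735) = 0.2668.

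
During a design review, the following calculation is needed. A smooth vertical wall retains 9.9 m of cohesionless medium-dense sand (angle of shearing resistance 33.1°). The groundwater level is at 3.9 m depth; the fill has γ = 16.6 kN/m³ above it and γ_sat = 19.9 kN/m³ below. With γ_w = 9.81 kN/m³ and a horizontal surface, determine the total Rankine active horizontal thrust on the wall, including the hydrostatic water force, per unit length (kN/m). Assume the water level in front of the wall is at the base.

381 kN/m

K_a = tan²(45° − φ/2) = 0.2936.
γ' = 19.9 − 9.81 = 10.09 kN/m³. Depth below WT = 6.0 m.
σ'_h at WT = K_a γ d_w = 19.01 kPa; at base = 19.01 + K_a γ' × 6.0 = 36.78 kPa.
P₁ (0–3.9 m) = ½×19.01×3.9 = 37.06. P₂ (3.9–9.9 m) = ½(19.01+36.78)×6.0 = 167.4.
P_w = ½ γ_w h₂² = 0.5×9.81×6.0² = 176.6. Total = 37.06+167.4+176.6 = 381.0 kN/m.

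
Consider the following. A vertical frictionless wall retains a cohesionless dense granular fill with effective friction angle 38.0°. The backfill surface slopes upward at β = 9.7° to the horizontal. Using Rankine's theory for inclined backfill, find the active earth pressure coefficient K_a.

0.246

K_a = cos β · (cos β − √(cos²β − cos²φ)) / (cos β + √(cos²β − cos²φ)).
cos β = 0.9857, cos φ = 0.7880, √(cos²β − cos²φ) = 0.5922.
K_a = 0.9857 × (0.9857 − 0.5922)/(0.9857 + 0.5922) = 0.2459.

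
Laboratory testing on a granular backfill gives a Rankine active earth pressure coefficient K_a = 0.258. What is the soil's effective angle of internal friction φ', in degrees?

K_a = tan²(45° − φ/2) ⇒ 45° − φ/2 = arctan(√0.258) = 26.93°.
φ = 2(45° − 26.93°) = 36.14°.

36.1°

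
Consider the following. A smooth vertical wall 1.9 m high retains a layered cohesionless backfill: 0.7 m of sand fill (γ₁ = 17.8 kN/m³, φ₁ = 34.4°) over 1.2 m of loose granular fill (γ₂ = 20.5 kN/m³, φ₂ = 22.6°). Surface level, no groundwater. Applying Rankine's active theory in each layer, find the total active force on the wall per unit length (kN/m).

K_a1 = tan²(45°−34.4°/2) = 0.2780; K_a2 = tan²(45°−22.6°/2) = 0.4448.
Layer 1: σ at base = K_a1 γ₁ h₁ = 3.464 kPa; P₁ = ½×3.464×0.7 = 1.212.
Layer 2: σ_v at top = γ₁h₁ = 12.46; σ_h top = K_a2×12.46 = 5.542; σ_h base = K_a2×(12.46+20.5×1.2) = 16.48.
P₂ = ½(5.542+16.48)×1.2 = 13.22. Total P_a = 1.212+13.22 = 14.43 kN/m.

14.4 kN/m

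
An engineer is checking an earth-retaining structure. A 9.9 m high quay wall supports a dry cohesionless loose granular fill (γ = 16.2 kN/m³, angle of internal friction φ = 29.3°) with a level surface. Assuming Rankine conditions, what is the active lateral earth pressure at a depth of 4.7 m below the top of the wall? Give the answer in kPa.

K_a = (1 − sin φ)/(1 + sin φ) = 0.3428.
σ_h = K_a γ z = 0.3428 × 16.2 × 4.7 = 26.10 kPa.

26.1 kPa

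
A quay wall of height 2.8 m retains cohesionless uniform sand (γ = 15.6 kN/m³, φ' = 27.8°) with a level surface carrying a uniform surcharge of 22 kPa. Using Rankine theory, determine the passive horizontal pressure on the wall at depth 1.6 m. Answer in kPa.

K_p = (1 + sin φ)/(1 − sin φ) = 2.748.
σ_v = γz + q = 15.6 × 1.6 + 22 = 46.96 kPa.
σ_h = K_p σ_v = 2.748 × 46.96 = 129.0 kPa.

129 kPa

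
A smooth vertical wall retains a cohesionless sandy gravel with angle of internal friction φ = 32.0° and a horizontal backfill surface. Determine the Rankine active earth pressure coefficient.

0.307

K_a = tan²(45° − φ/2) = tan²(29.00°) = 0.3073.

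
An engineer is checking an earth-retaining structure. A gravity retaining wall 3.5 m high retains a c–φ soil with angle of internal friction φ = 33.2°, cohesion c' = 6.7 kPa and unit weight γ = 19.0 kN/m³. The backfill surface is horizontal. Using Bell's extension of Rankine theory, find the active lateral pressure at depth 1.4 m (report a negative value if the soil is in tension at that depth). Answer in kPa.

0.531 kPa

K_a = (1 − sin φ)/(1 + sin φ) = 0.2924.
σ_a = K_a γ z − 2c√K_a = 0.2924×19.0×1.4 − 2×6.7×0.5407 = 0.5313 kPa.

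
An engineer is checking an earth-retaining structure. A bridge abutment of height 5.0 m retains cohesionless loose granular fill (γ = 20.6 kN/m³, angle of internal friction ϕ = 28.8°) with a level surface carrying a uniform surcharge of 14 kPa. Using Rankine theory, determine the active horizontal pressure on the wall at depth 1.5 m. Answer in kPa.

K_a = (1 − sin φ)/(1 + sin φ) = 0.3498.
σ_v = γz + q = 20.6 × 1.5 + 14 = 44.90 kPa.
σ_h = K_a σ_v = 0.3498 × 44.90 = 15.70 kPa.

15.7 kPa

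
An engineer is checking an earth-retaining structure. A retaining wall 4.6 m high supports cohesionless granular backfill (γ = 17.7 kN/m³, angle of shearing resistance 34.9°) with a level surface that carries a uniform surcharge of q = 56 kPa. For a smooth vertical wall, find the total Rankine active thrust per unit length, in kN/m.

121 kN/m

K_a = tan²(45° − φ/2) = 0.2721.
Soil triangle: ½ K_a γ H² = 0.5×0.2721×17.7×4.6² = 50.96 kN/m.
Surcharge rectangle: K_a q H = 0.2721×56×4.6 = 70.10 kN/m.
Total = 50.96 + 70.10 = 121.1 kN/m.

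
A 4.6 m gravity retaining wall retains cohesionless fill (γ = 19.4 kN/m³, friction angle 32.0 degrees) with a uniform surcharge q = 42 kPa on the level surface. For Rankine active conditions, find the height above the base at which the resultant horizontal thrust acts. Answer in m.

K_a = 0.3073.
Triangular part P₁ = ½K_aγH² = 63.07 at H/3 = 1.533 m; rectangular part P₂ = K_a q H = 59.36 at H/2 = 2.300 m.
ȳ = (P₁·1.533 + P₂·2.300)/(P₁+P₂) = 1.905 m.

1.91 m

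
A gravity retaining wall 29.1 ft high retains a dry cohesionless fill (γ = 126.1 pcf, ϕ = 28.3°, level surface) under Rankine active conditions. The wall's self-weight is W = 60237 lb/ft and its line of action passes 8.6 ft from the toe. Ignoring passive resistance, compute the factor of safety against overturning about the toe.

2.80

K_a = tan²(45° − 28.3°/2) = 0.3568.
P_a = ½K_aγH² = 0.5×0.3568×126.1×29.1² = 19050 lb/ft, acting at H/3 = 9.700 ft above the base.
Overturning moment M_o = P_a × H/3 = 19050 × 9.700 = 184800.
Resisting moment M_r = W × 8.6 = 60237 × 8.6 = 518000.
FS_overturning = M_r/M_o = 518000/184800 = 2.804.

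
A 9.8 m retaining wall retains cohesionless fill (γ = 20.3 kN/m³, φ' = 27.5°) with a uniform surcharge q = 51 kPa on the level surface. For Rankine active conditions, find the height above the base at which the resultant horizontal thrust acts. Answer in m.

3.82 m

K_a = 0.3682.
Triangular part P₁ = ½K_aγH² = 358.9 at H/3 = 3.267 m; rectangular part P₂ = K_a q H = 184.0 at H/2 = 4.900 m.
ȳ = (P₁·3.267 + P₂·4.900)/(P₁+P₂) = 3.820 m.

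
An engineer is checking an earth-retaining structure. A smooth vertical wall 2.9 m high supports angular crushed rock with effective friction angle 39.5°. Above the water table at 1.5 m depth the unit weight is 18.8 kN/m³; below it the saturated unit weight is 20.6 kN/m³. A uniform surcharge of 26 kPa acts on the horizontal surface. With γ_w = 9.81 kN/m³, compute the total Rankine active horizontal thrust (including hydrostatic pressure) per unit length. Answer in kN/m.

K_a = tan²(45° − φ/2) = 0.2224.
γ' = 20.6 − 9.81 = 10.79 kN/m³. h₂ = H − d_w = 1.4 m.
σ'_h: at surface K_a·q = 5.783; at WT K_a(q+γd_w) = 12.06; at base K_a(q+γd_w+γ'h₂) = 15.42 kPa.
P₁ = ½(5.783+12.06)×1.5 = 13.38; P₂ = ½(12.06+15.42)×1.4 = 19.23; P_w = ½γ_w h₂² = 9.614.
Total = 13.38+19.23+9.614 = 42.22 kN/m.

42.2 kN/m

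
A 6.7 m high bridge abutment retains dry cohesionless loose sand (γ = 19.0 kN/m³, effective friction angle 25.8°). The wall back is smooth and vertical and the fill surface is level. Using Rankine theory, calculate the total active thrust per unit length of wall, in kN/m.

168 kN/m

K_a = tan²(45° − φ/2) = 0.3935.
P_a = ½ K_a γ H² = 0.5 × 0.3935 × 19.0 × 6.7² = 167.8 kN/m.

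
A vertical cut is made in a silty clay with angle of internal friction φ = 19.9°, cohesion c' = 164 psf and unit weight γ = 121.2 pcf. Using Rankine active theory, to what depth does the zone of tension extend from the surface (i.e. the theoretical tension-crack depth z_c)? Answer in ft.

K_a = tan²(45° − 19.9°/2) = 0.4921; √K_a = 0.7015.
The active pressure is zero where K_a γ z = 2c√K_a, so z_c = 2c/(γ√K_a) = 2×164/(121.2×0.7015) = 3.858 ft.

3.86 ft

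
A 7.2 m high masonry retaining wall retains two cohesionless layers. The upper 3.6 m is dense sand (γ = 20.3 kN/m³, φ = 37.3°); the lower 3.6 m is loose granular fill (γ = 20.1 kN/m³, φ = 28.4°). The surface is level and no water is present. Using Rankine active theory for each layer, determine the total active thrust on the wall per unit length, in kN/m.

172 kN/m

K_a1 = tan²(45°−37.3°/2) = 0.2453; K_a2 = tan²(45°−28.4°/2) = 0.3554.
Layer 1: σ at base = K_a1 γ₁ h₁ = 17.93 kPa; P₁ = ½×17.93×3.6 = 32.27.
Layer 2: σ_v at top = γ₁h₁ = 73.08; σ_h top = K_a2×73.08 = 25.97; σ_h base = K_a2×(73.08+20.1×3.6) = 51.68.
P₂ = ½(25.97+51.68)×3.6 = 139.8. Total P_a = 32.27+139.8 = 172.0 kN/m.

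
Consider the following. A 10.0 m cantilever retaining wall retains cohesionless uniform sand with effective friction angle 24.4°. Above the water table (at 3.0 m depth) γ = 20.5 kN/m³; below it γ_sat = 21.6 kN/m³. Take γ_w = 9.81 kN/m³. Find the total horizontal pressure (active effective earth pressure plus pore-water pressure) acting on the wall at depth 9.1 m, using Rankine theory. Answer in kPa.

115 kPa

K_a = (1 − sin φ)/(1 + sin φ) = 0.4153.
γ' = 21.6 − 9.81 = 11.79 kN/m³.
Effective vertical stress at 9.1 m: σ'_v = 20.5×3.0 + 11.79×6.10 = 133.4 kPa.
σ'_h = K_a σ'_v = 0.4153 × 133.4 = 55.41 kPa; u = γ_w × 6.10 = 59.84 kPa.
Total σ_h = 55.41 + 59.84 = 115.3 kPa.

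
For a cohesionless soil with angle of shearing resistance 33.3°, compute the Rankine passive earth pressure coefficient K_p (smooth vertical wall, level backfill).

K_p = (1 + sin φ)/(1 − sin φ) = tan²(45° + 33.3°/2) = 3.435.

3.43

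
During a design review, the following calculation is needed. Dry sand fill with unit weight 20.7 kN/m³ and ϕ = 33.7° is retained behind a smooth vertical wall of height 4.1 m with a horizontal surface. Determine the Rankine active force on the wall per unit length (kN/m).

K_a = tan²(45° − φ/2) = 0.2863.
P_a = ½ K_a γ H² = 0.5 × 0.2863 × 20.7 × 4.1² = 49.81 kN/m.

49.8 kN/m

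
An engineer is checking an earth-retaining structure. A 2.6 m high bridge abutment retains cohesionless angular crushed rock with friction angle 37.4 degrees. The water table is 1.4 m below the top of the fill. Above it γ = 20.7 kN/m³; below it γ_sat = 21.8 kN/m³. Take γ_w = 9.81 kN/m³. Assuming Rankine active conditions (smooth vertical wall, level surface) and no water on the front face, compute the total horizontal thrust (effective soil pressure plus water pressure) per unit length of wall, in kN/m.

22.6 kN/m

K_a = tan²(45° − φ/2) = 0.2443.
γ' = 21.8 − 9.81 = 11.99 kN/m³. Depth below WT = 1.2 m.
σ'_h at WT = K_a γ d_w = 7.079 kPa; at base = 7.079 + K_a γ' × 1.2 = 10.59 kPa.
P₁ (0–1.4 m) = ½×7.079×1.4 = 4.955. P₂ (1.4–2.6 m) = ½(7.079+10.59)×1.2 = 10.60.
P_w = ½ γ_w h₂² = 0.5×9.81×1.2² = 7.063. Total = 4.955+10.60+7.063 = 22.62 kN/m.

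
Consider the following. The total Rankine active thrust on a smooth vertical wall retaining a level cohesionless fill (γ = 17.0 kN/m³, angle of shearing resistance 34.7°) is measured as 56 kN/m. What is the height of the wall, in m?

K_a = 0.2745. P_a = ½ K_a γ H² ⇒ H = √(2P_a/(K_a γ)).
H = √(2×56/(0.2745×17.0)) = 4.899 m.

4.90 m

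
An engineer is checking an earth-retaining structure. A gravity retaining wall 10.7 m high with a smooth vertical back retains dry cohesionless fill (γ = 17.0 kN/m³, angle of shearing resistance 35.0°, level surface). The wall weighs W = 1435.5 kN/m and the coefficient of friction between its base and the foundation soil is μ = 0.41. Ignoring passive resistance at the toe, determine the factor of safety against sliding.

2.23

K_a = tan²(45° − 35.0°/2) = 0.2710.
P_a = ½K_aγH² = 0.5×0.2710×17.0×10.7² = 263.7 kN/m, acting at H/3 = 3.567 m above the base.
FS_sliding = μW / P_a = 0.41×1435.5 / 263.7 = 2.232.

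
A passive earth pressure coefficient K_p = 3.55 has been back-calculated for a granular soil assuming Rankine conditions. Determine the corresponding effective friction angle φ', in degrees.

K_p = (1+sin φ)/(1−sin φ) ⇒ sin φ = (K_p − 1)/(K_p + 1) = 0.5604.
φ = arcsin(0.5604) = 34.09°.

34.1°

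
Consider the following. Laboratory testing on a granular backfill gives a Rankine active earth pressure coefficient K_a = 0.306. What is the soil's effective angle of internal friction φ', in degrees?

32.1°

K_a = tan²(45° − φ/2) ⇒ 45° − φ/2 = arctan(√0.306) = 28.95°.
φ = 2(45° − 28.95°) = 32.10°.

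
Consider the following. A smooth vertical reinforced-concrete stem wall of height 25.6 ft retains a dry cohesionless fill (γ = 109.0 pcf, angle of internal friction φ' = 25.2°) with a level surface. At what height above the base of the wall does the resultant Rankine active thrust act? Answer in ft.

K_a = 0.4027.
The pressure distribution is triangular, so the resultant acts at H/3 above the base = 25.6/3 = 8.533 ft.

8.53 ft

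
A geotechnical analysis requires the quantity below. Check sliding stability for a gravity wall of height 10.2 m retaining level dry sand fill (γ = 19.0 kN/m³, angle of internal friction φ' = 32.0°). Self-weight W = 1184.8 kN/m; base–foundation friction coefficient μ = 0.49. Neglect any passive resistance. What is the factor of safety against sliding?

K_a = tan²(45° − 32.0°/2) = 0.3073.
P_a = ½K_aγH² = 0.5×0.3073×19.0×10.2² = 303.7 kN/m, acting at H/3 = 3.400 m above the base.
FS_sliding = μW / P_a = 0.49×1184.8 / 303.7 = 1.912.

1.91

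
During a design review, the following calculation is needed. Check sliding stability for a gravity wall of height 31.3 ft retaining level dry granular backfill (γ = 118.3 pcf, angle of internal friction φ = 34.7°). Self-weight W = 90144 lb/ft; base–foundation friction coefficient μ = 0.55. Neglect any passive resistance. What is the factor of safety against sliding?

K_a = tan²(45° − 34.7°/2) = 0.2745.
P_a = ½K_aγH² = 0.5×0.2745×118.3×31.3² = 15910 lb/ft, acting at H/3 = 10.43 ft above the base.
FS_sliding = μW / P_a = 0.55×90144 / 15910 = 3.117.

3.12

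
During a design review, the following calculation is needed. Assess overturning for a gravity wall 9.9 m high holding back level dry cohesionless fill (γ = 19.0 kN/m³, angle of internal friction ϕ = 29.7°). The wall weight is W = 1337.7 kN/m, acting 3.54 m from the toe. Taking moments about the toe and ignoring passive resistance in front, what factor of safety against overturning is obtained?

4.57

K_a = tan²(45° − 29.7°/2) = 0.3374.
P_a = ½K_aγH² = 0.5×0.3374×19.0×9.9² = 314.1 kN/m, acting at H/3 = 3.300 m above the base.
Overturning moment M_o = P_a × H/3 = 314.1 × 3.300 = 1037.
Resisting moment M_r = W × 3.54 = 1337.7 × 3.54 = 4735.
FS_overturning = M_r/M_o = 4735/1037 = 4.568.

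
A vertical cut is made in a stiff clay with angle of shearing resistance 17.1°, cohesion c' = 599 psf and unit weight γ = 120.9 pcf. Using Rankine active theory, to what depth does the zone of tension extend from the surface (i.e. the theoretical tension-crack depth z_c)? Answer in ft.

K_a = tan²(45° − 17.1°/2) = 0.5455; √K_a = 0.7386.
The active pressure is zero where K_a γ z = 2c√K_a, so z_c = 2c/(γ√K_a) = 2×599/(120.9×0.7386) = 13.42 ft.

13.4 ft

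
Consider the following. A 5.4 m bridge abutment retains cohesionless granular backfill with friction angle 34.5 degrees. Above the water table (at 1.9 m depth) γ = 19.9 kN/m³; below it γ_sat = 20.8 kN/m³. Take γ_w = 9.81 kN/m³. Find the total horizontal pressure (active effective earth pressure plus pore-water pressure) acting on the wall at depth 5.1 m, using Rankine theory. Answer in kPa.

K_a = (1 − sin φ)/(1 + sin φ) = 0.2768.
γ' = 20.8 − 9.81 = 10.99 kN/m³.
Effective vertical stress at 5.1 m: σ'_v = 19.9×1.9 + 10.99×3.20 = 72.98 kPa.
σ'_h = K_a σ'_v = 0.2768 × 72.98 = 20.20 kPa; u = γ_w × 3.20 = 31.39 kPa.
Total σ_h = 20.20 + 31.39 = 51.59 kPa.

51.6 kPa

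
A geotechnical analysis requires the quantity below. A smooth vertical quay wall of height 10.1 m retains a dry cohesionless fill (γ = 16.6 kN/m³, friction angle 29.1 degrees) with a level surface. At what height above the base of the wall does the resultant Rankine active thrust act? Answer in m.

K_a = 0.3456.
The pressure distribution is triangular, so the resultant acts at H/3 above the base = 10.1/3 = 3.367 m.

3.37 m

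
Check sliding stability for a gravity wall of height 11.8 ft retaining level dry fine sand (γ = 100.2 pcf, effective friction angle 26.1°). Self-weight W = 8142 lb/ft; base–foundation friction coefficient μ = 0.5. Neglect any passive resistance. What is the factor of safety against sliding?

1.50

K_a = tan²(45° − 26.1°/2) = 0.3889.
P_a = ½K_aγH² = 0.5×0.3889×100.2×11.8² = 2713 lb/ft, acting at H/3 = 3.933 ft above the base.
FS_sliding = μW / P_a = 0.5×8142 / 2713 = 1.500.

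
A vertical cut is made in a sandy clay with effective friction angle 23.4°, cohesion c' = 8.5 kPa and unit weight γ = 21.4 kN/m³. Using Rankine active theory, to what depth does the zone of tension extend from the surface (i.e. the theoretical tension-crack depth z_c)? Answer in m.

1.21 m

K_a = tan²(45° − 23.4°/2) = 0.4315; √K_a = 0.6569.
The active pressure is zero where K_a γ z = 2c√K_a, so z_c = 2c/(γ√K_a) = 2×8.5/(21.4×0.6569) = 1.209 m.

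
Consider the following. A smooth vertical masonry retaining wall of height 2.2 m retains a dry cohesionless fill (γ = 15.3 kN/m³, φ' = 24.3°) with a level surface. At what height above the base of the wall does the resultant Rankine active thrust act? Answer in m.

K_a = 0.4169.
The pressure distribution is triangular, so the resultant acts at H/3 above the base = 2.2/3 = 0.7333 m.

0.733 m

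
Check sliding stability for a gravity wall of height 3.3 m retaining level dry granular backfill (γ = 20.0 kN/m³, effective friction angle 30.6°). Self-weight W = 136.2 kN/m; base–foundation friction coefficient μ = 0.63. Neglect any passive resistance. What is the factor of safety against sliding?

2.42

K_a = tan²(45° − 30.6°/2) = 0.3253.
P_a = ½K_aγH² = 0.5×0.3253×20.0×3.3² = 35.43 kN/m, acting at H/3 = 1.100 m above the base.
FS_sliding = μW / P_a = 0.63×136.2 / 35.43 = 2.422.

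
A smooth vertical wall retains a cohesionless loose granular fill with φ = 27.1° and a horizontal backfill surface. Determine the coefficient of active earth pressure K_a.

K_a = (1 − sin φ)/(1 + sin φ) = (1 − sin 27.1°)/(1 + sin 27.1°) = 0.3741.

0.374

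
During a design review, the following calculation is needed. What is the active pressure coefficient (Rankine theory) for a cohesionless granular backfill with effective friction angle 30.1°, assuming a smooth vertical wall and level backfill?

K_a = tan²(45° − φ/2) = tan²(29.95°) = 0.3320.

0.332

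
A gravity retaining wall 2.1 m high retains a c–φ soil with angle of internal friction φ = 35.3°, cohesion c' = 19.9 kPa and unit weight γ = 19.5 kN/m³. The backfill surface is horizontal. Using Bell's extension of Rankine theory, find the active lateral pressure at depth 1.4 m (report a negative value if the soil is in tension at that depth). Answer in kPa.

K_a = (1 − sin φ)/(1 + sin φ) = 0.2675.
σ_a = K_a γ z − 2c√K_a = 0.2675×19.5×1.4 − 2×19.9×0.5172 = -13.28 kPa.

-13.3 kPa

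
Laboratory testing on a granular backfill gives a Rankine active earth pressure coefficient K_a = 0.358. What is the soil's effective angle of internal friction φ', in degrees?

K_a = tan²(45° − φ/2) ⇒ 45° − φ/2 = arctan(√0.358) = 30.89°.
φ = 2(45° − 30.89°) = 28.21°.

28.2°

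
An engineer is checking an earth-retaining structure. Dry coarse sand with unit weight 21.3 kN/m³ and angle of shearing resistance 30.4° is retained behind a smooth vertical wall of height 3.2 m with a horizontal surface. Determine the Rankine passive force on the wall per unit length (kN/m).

K_p = tan²(45° + φ/2) = 3.049.
P_p = ½ K_p γ H² = 0.5 × 3.049 × 21.3 × 3.2² = 332.5 kN/m.

332 kN/m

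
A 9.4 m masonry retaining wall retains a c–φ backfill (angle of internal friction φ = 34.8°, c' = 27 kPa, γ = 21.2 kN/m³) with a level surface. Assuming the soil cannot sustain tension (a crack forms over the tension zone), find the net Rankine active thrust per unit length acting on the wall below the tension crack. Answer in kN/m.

59.4 kN/m

K_a = 0.2733; √K_a = 0.5228.
Tension-crack depth z_c = 2c/(γ√K_a) = 2×27/(21.2×0.5228) = 4.872 m.
σ_a at base = K_a γ H − 2c√K_a = 0.2733×21.2×9.4 − 2×27×0.5228 = 26.23 kPa.
P_a = ½ × 26.23 × (H − z_c) = 0.5×26.23×4.528 = 59.39 kN/m.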